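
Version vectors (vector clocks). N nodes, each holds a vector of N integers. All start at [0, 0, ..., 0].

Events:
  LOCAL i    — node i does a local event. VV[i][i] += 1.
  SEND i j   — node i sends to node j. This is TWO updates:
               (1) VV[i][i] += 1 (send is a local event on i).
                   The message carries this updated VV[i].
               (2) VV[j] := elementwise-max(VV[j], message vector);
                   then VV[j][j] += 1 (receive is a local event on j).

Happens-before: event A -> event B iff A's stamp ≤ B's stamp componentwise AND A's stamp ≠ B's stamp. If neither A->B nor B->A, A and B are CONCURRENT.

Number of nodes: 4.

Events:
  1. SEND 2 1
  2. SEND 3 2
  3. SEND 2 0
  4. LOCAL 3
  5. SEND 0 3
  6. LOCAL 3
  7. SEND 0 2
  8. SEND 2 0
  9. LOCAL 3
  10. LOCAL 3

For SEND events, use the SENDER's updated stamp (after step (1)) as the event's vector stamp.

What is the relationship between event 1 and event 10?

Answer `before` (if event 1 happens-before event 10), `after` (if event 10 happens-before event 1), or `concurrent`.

Initial: VV[0]=[0, 0, 0, 0]
Initial: VV[1]=[0, 0, 0, 0]
Initial: VV[2]=[0, 0, 0, 0]
Initial: VV[3]=[0, 0, 0, 0]
Event 1: SEND 2->1: VV[2][2]++ -> VV[2]=[0, 0, 1, 0], msg_vec=[0, 0, 1, 0]; VV[1]=max(VV[1],msg_vec) then VV[1][1]++ -> VV[1]=[0, 1, 1, 0]
Event 2: SEND 3->2: VV[3][3]++ -> VV[3]=[0, 0, 0, 1], msg_vec=[0, 0, 0, 1]; VV[2]=max(VV[2],msg_vec) then VV[2][2]++ -> VV[2]=[0, 0, 2, 1]
Event 3: SEND 2->0: VV[2][2]++ -> VV[2]=[0, 0, 3, 1], msg_vec=[0, 0, 3, 1]; VV[0]=max(VV[0],msg_vec) then VV[0][0]++ -> VV[0]=[1, 0, 3, 1]
Event 4: LOCAL 3: VV[3][3]++ -> VV[3]=[0, 0, 0, 2]
Event 5: SEND 0->3: VV[0][0]++ -> VV[0]=[2, 0, 3, 1], msg_vec=[2, 0, 3, 1]; VV[3]=max(VV[3],msg_vec) then VV[3][3]++ -> VV[3]=[2, 0, 3, 3]
Event 6: LOCAL 3: VV[3][3]++ -> VV[3]=[2, 0, 3, 4]
Event 7: SEND 0->2: VV[0][0]++ -> VV[0]=[3, 0, 3, 1], msg_vec=[3, 0, 3, 1]; VV[2]=max(VV[2],msg_vec) then VV[2][2]++ -> VV[2]=[3, 0, 4, 1]
Event 8: SEND 2->0: VV[2][2]++ -> VV[2]=[3, 0, 5, 1], msg_vec=[3, 0, 5, 1]; VV[0]=max(VV[0],msg_vec) then VV[0][0]++ -> VV[0]=[4, 0, 5, 1]
Event 9: LOCAL 3: VV[3][3]++ -> VV[3]=[2, 0, 3, 5]
Event 10: LOCAL 3: VV[3][3]++ -> VV[3]=[2, 0, 3, 6]
Event 1 stamp: [0, 0, 1, 0]
Event 10 stamp: [2, 0, 3, 6]
[0, 0, 1, 0] <= [2, 0, 3, 6]? True
[2, 0, 3, 6] <= [0, 0, 1, 0]? False
Relation: before

Answer: before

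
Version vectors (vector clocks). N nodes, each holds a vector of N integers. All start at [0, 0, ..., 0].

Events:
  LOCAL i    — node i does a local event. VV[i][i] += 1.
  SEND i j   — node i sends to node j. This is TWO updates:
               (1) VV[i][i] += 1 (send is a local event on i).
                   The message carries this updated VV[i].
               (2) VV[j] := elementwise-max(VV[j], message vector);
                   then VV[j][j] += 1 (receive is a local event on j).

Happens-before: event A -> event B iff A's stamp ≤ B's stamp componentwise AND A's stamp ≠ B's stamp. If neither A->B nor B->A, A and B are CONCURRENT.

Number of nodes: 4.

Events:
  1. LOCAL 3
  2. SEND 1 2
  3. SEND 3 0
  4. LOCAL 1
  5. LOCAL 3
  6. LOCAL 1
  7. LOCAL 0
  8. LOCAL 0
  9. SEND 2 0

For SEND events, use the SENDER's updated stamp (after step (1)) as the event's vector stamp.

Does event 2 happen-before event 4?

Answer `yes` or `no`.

Initial: VV[0]=[0, 0, 0, 0]
Initial: VV[1]=[0, 0, 0, 0]
Initial: VV[2]=[0, 0, 0, 0]
Initial: VV[3]=[0, 0, 0, 0]
Event 1: LOCAL 3: VV[3][3]++ -> VV[3]=[0, 0, 0, 1]
Event 2: SEND 1->2: VV[1][1]++ -> VV[1]=[0, 1, 0, 0], msg_vec=[0, 1, 0, 0]; VV[2]=max(VV[2],msg_vec) then VV[2][2]++ -> VV[2]=[0, 1, 1, 0]
Event 3: SEND 3->0: VV[3][3]++ -> VV[3]=[0, 0, 0, 2], msg_vec=[0, 0, 0, 2]; VV[0]=max(VV[0],msg_vec) then VV[0][0]++ -> VV[0]=[1, 0, 0, 2]
Event 4: LOCAL 1: VV[1][1]++ -> VV[1]=[0, 2, 0, 0]
Event 5: LOCAL 3: VV[3][3]++ -> VV[3]=[0, 0, 0, 3]
Event 6: LOCAL 1: VV[1][1]++ -> VV[1]=[0, 3, 0, 0]
Event 7: LOCAL 0: VV[0][0]++ -> VV[0]=[2, 0, 0, 2]
Event 8: LOCAL 0: VV[0][0]++ -> VV[0]=[3, 0, 0, 2]
Event 9: SEND 2->0: VV[2][2]++ -> VV[2]=[0, 1, 2, 0], msg_vec=[0, 1, 2, 0]; VV[0]=max(VV[0],msg_vec) then VV[0][0]++ -> VV[0]=[4, 1, 2, 2]
Event 2 stamp: [0, 1, 0, 0]
Event 4 stamp: [0, 2, 0, 0]
[0, 1, 0, 0] <= [0, 2, 0, 0]? True. Equal? False. Happens-before: True

Answer: yes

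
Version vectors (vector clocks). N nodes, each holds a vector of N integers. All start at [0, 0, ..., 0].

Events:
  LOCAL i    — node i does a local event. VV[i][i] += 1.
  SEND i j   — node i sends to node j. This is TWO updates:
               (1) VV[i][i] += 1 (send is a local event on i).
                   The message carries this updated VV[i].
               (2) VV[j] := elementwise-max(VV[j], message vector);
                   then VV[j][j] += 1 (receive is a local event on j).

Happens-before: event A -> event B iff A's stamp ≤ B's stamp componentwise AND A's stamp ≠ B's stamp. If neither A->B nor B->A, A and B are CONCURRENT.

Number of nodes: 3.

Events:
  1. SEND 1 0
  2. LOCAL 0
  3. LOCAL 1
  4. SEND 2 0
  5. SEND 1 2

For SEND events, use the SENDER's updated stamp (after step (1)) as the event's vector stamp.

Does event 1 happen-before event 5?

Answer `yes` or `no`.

Initial: VV[0]=[0, 0, 0]
Initial: VV[1]=[0, 0, 0]
Initial: VV[2]=[0, 0, 0]
Event 1: SEND 1->0: VV[1][1]++ -> VV[1]=[0, 1, 0], msg_vec=[0, 1, 0]; VV[0]=max(VV[0],msg_vec) then VV[0][0]++ -> VV[0]=[1, 1, 0]
Event 2: LOCAL 0: VV[0][0]++ -> VV[0]=[2, 1, 0]
Event 3: LOCAL 1: VV[1][1]++ -> VV[1]=[0, 2, 0]
Event 4: SEND 2->0: VV[2][2]++ -> VV[2]=[0, 0, 1], msg_vec=[0, 0, 1]; VV[0]=max(VV[0],msg_vec) then VV[0][0]++ -> VV[0]=[3, 1, 1]
Event 5: SEND 1->2: VV[1][1]++ -> VV[1]=[0, 3, 0], msg_vec=[0, 3, 0]; VV[2]=max(VV[2],msg_vec) then VV[2][2]++ -> VV[2]=[0, 3, 2]
Event 1 stamp: [0, 1, 0]
Event 5 stamp: [0, 3, 0]
[0, 1, 0] <= [0, 3, 0]? True. Equal? False. Happens-before: True

Answer: yes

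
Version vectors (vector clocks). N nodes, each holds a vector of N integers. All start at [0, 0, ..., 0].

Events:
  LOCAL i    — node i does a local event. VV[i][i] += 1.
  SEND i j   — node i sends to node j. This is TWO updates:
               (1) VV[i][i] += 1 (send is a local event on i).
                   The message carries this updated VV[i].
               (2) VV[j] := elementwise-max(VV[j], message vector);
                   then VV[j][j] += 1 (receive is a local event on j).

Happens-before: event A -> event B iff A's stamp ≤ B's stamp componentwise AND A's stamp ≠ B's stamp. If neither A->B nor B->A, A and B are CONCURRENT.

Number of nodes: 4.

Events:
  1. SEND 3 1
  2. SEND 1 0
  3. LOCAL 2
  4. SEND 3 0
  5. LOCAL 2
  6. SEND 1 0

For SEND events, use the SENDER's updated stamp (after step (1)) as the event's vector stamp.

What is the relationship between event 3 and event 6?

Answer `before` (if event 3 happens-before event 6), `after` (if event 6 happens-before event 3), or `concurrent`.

Initial: VV[0]=[0, 0, 0, 0]
Initial: VV[1]=[0, 0, 0, 0]
Initial: VV[2]=[0, 0, 0, 0]
Initial: VV[3]=[0, 0, 0, 0]
Event 1: SEND 3->1: VV[3][3]++ -> VV[3]=[0, 0, 0, 1], msg_vec=[0, 0, 0, 1]; VV[1]=max(VV[1],msg_vec) then VV[1][1]++ -> VV[1]=[0, 1, 0, 1]
Event 2: SEND 1->0: VV[1][1]++ -> VV[1]=[0, 2, 0, 1], msg_vec=[0, 2, 0, 1]; VV[0]=max(VV[0],msg_vec) then VV[0][0]++ -> VV[0]=[1, 2, 0, 1]
Event 3: LOCAL 2: VV[2][2]++ -> VV[2]=[0, 0, 1, 0]
Event 4: SEND 3->0: VV[3][3]++ -> VV[3]=[0, 0, 0, 2], msg_vec=[0, 0, 0, 2]; VV[0]=max(VV[0],msg_vec) then VV[0][0]++ -> VV[0]=[2, 2, 0, 2]
Event 5: LOCAL 2: VV[2][2]++ -> VV[2]=[0, 0, 2, 0]
Event 6: SEND 1->0: VV[1][1]++ -> VV[1]=[0, 3, 0, 1], msg_vec=[0, 3, 0, 1]; VV[0]=max(VV[0],msg_vec) then VV[0][0]++ -> VV[0]=[3, 3, 0, 2]
Event 3 stamp: [0, 0, 1, 0]
Event 6 stamp: [0, 3, 0, 1]
[0, 0, 1, 0] <= [0, 3, 0, 1]? False
[0, 3, 0, 1] <= [0, 0, 1, 0]? False
Relation: concurrent

Answer: concurrent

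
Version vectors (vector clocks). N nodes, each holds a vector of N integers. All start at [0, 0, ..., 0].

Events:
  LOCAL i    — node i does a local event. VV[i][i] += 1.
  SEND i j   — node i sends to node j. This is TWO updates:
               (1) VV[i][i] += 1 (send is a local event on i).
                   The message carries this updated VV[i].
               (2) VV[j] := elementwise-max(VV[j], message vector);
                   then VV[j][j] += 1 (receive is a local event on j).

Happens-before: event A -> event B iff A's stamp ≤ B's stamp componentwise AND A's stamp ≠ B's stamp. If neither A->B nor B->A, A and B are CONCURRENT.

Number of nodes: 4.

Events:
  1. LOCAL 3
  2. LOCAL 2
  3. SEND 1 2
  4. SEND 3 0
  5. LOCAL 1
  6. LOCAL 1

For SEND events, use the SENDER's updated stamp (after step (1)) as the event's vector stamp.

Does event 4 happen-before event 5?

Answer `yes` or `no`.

Initial: VV[0]=[0, 0, 0, 0]
Initial: VV[1]=[0, 0, 0, 0]
Initial: VV[2]=[0, 0, 0, 0]
Initial: VV[3]=[0, 0, 0, 0]
Event 1: LOCAL 3: VV[3][3]++ -> VV[3]=[0, 0, 0, 1]
Event 2: LOCAL 2: VV[2][2]++ -> VV[2]=[0, 0, 1, 0]
Event 3: SEND 1->2: VV[1][1]++ -> VV[1]=[0, 1, 0, 0], msg_vec=[0, 1, 0, 0]; VV[2]=max(VV[2],msg_vec) then VV[2][2]++ -> VV[2]=[0, 1, 2, 0]
Event 4: SEND 3->0: VV[3][3]++ -> VV[3]=[0, 0, 0, 2], msg_vec=[0, 0, 0, 2]; VV[0]=max(VV[0],msg_vec) then VV[0][0]++ -> VV[0]=[1, 0, 0, 2]
Event 5: LOCAL 1: VV[1][1]++ -> VV[1]=[0, 2, 0, 0]
Event 6: LOCAL 1: VV[1][1]++ -> VV[1]=[0, 3, 0, 0]
Event 4 stamp: [0, 0, 0, 2]
Event 5 stamp: [0, 2, 0, 0]
[0, 0, 0, 2] <= [0, 2, 0, 0]? False. Equal? False. Happens-before: False

Answer: no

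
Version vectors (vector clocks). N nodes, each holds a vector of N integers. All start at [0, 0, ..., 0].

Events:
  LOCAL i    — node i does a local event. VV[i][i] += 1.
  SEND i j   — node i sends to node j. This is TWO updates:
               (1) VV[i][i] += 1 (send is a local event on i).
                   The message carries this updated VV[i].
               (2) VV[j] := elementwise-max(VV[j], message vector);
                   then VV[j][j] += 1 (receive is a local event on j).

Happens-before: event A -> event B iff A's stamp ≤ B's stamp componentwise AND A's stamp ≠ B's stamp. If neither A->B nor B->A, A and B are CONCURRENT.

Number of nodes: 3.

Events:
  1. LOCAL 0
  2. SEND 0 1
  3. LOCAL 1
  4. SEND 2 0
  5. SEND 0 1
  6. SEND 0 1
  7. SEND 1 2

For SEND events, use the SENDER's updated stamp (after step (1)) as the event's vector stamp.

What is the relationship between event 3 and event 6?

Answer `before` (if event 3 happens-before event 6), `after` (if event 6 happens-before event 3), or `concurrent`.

Initial: VV[0]=[0, 0, 0]
Initial: VV[1]=[0, 0, 0]
Initial: VV[2]=[0, 0, 0]
Event 1: LOCAL 0: VV[0][0]++ -> VV[0]=[1, 0, 0]
Event 2: SEND 0->1: VV[0][0]++ -> VV[0]=[2, 0, 0], msg_vec=[2, 0, 0]; VV[1]=max(VV[1],msg_vec) then VV[1][1]++ -> VV[1]=[2, 1, 0]
Event 3: LOCAL 1: VV[1][1]++ -> VV[1]=[2, 2, 0]
Event 4: SEND 2->0: VV[2][2]++ -> VV[2]=[0, 0, 1], msg_vec=[0, 0, 1]; VV[0]=max(VV[0],msg_vec) then VV[0][0]++ -> VV[0]=[3, 0, 1]
Event 5: SEND 0->1: VV[0][0]++ -> VV[0]=[4, 0, 1], msg_vec=[4, 0, 1]; VV[1]=max(VV[1],msg_vec) then VV[1][1]++ -> VV[1]=[4, 3, 1]
Event 6: SEND 0->1: VV[0][0]++ -> VV[0]=[5, 0, 1], msg_vec=[5, 0, 1]; VV[1]=max(VV[1],msg_vec) then VV[1][1]++ -> VV[1]=[5, 4, 1]
Event 7: SEND 1->2: VV[1][1]++ -> VV[1]=[5, 5, 1], msg_vec=[5, 5, 1]; VV[2]=max(VV[2],msg_vec) then VV[2][2]++ -> VV[2]=[5, 5, 2]
Event 3 stamp: [2, 2, 0]
Event 6 stamp: [5, 0, 1]
[2, 2, 0] <= [5, 0, 1]? False
[5, 0, 1] <= [2, 2, 0]? False
Relation: concurrent

Answer: concurrent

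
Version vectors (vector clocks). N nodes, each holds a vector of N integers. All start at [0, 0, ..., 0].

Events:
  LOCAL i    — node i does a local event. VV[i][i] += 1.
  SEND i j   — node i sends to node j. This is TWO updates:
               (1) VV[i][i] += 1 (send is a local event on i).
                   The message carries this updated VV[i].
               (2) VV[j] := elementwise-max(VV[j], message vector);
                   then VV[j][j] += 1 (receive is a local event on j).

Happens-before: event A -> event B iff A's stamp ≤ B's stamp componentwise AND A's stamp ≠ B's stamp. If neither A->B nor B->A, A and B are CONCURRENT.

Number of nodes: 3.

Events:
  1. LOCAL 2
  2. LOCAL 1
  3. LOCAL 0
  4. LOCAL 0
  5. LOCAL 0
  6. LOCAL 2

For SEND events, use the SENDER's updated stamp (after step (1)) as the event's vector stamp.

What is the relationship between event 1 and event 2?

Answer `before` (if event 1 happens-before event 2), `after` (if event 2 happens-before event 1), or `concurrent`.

Initial: VV[0]=[0, 0, 0]
Initial: VV[1]=[0, 0, 0]
Initial: VV[2]=[0, 0, 0]
Event 1: LOCAL 2: VV[2][2]++ -> VV[2]=[0, 0, 1]
Event 2: LOCAL 1: VV[1][1]++ -> VV[1]=[0, 1, 0]
Event 3: LOCAL 0: VV[0][0]++ -> VV[0]=[1, 0, 0]
Event 4: LOCAL 0: VV[0][0]++ -> VV[0]=[2, 0, 0]
Event 5: LOCAL 0: VV[0][0]++ -> VV[0]=[3, 0, 0]
Event 6: LOCAL 2: VV[2][2]++ -> VV[2]=[0, 0, 2]
Event 1 stamp: [0, 0, 1]
Event 2 stamp: [0, 1, 0]
[0, 0, 1] <= [0, 1, 0]? False
[0, 1, 0] <= [0, 0, 1]? False
Relation: concurrent

Answer: concurrent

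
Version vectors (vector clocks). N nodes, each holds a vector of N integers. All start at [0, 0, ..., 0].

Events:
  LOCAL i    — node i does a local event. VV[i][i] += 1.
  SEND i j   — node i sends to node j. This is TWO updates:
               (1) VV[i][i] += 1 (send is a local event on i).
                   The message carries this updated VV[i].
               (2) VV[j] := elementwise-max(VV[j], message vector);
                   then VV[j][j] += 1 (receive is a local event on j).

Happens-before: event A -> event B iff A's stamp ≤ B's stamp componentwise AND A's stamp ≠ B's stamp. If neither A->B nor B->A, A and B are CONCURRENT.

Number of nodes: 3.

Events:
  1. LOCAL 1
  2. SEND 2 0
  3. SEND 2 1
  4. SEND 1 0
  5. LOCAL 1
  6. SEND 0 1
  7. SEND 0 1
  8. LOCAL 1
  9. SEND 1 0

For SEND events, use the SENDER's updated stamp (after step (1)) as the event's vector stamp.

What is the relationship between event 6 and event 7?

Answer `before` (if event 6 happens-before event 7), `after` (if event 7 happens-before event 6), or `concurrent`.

Initial: VV[0]=[0, 0, 0]
Initial: VV[1]=[0, 0, 0]
Initial: VV[2]=[0, 0, 0]
Event 1: LOCAL 1: VV[1][1]++ -> VV[1]=[0, 1, 0]
Event 2: SEND 2->0: VV[2][2]++ -> VV[2]=[0, 0, 1], msg_vec=[0, 0, 1]; VV[0]=max(VV[0],msg_vec) then VV[0][0]++ -> VV[0]=[1, 0, 1]
Event 3: SEND 2->1: VV[2][2]++ -> VV[2]=[0, 0, 2], msg_vec=[0, 0, 2]; VV[1]=max(VV[1],msg_vec) then VV[1][1]++ -> VV[1]=[0, 2, 2]
Event 4: SEND 1->0: VV[1][1]++ -> VV[1]=[0, 3, 2], msg_vec=[0, 3, 2]; VV[0]=max(VV[0],msg_vec) then VV[0][0]++ -> VV[0]=[2, 3, 2]
Event 5: LOCAL 1: VV[1][1]++ -> VV[1]=[0, 4, 2]
Event 6: SEND 0->1: VV[0][0]++ -> VV[0]=[3, 3, 2], msg_vec=[3, 3, 2]; VV[1]=max(VV[1],msg_vec) then VV[1][1]++ -> VV[1]=[3, 5, 2]
Event 7: SEND 0->1: VV[0][0]++ -> VV[0]=[4, 3, 2], msg_vec=[4, 3, 2]; VV[1]=max(VV[1],msg_vec) then VV[1][1]++ -> VV[1]=[4, 6, 2]
Event 8: LOCAL 1: VV[1][1]++ -> VV[1]=[4, 7, 2]
Event 9: SEND 1->0: VV[1][1]++ -> VV[1]=[4, 8, 2], msg_vec=[4, 8, 2]; VV[0]=max(VV[0],msg_vec) then VV[0][0]++ -> VV[0]=[5, 8, 2]
Event 6 stamp: [3, 3, 2]
Event 7 stamp: [4, 3, 2]
[3, 3, 2] <= [4, 3, 2]? True
[4, 3, 2] <= [3, 3, 2]? False
Relation: before

Answer: before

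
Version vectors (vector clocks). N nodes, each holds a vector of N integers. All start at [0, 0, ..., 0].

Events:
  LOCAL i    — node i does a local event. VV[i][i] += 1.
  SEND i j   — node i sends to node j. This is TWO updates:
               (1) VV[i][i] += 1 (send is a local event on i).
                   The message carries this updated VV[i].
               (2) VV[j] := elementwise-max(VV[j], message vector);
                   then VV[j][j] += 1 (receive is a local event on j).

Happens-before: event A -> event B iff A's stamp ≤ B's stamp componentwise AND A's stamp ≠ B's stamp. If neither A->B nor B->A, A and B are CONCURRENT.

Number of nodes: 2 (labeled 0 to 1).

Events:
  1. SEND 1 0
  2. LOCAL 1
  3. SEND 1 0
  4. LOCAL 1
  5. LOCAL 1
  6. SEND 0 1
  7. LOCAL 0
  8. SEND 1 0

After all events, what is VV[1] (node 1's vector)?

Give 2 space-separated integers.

Initial: VV[0]=[0, 0]
Initial: VV[1]=[0, 0]
Event 1: SEND 1->0: VV[1][1]++ -> VV[1]=[0, 1], msg_vec=[0, 1]; VV[0]=max(VV[0],msg_vec) then VV[0][0]++ -> VV[0]=[1, 1]
Event 2: LOCAL 1: VV[1][1]++ -> VV[1]=[0, 2]
Event 3: SEND 1->0: VV[1][1]++ -> VV[1]=[0, 3], msg_vec=[0, 3]; VV[0]=max(VV[0],msg_vec) then VV[0][0]++ -> VV[0]=[2, 3]
Event 4: LOCAL 1: VV[1][1]++ -> VV[1]=[0, 4]
Event 5: LOCAL 1: VV[1][1]++ -> VV[1]=[0, 5]
Event 6: SEND 0->1: VV[0][0]++ -> VV[0]=[3, 3], msg_vec=[3, 3]; VV[1]=max(VV[1],msg_vec) then VV[1][1]++ -> VV[1]=[3, 6]
Event 7: LOCAL 0: VV[0][0]++ -> VV[0]=[4, 3]
Event 8: SEND 1->0: VV[1][1]++ -> VV[1]=[3, 7], msg_vec=[3, 7]; VV[0]=max(VV[0],msg_vec) then VV[0][0]++ -> VV[0]=[5, 7]
Final vectors: VV[0]=[5, 7]; VV[1]=[3, 7]

Answer: 3 7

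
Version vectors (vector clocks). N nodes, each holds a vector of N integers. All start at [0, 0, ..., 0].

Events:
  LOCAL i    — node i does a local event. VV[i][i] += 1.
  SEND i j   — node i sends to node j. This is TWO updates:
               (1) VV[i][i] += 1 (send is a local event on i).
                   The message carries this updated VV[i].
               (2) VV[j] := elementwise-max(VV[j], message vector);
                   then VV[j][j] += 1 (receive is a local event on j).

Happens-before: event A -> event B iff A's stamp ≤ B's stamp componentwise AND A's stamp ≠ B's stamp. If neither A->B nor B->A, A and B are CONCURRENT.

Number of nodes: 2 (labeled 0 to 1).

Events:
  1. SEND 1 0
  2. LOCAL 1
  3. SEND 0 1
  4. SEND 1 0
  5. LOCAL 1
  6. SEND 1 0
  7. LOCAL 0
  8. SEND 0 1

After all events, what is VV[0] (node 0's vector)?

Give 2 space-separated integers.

Answer: 6 6

Derivation:
Initial: VV[0]=[0, 0]
Initial: VV[1]=[0, 0]
Event 1: SEND 1->0: VV[1][1]++ -> VV[1]=[0, 1], msg_vec=[0, 1]; VV[0]=max(VV[0],msg_vec) then VV[0][0]++ -> VV[0]=[1, 1]
Event 2: LOCAL 1: VV[1][1]++ -> VV[1]=[0, 2]
Event 3: SEND 0->1: VV[0][0]++ -> VV[0]=[2, 1], msg_vec=[2, 1]; VV[1]=max(VV[1],msg_vec) then VV[1][1]++ -> VV[1]=[2, 3]
Event 4: SEND 1->0: VV[1][1]++ -> VV[1]=[2, 4], msg_vec=[2, 4]; VV[0]=max(VV[0],msg_vec) then VV[0][0]++ -> VV[0]=[3, 4]
Event 5: LOCAL 1: VV[1][1]++ -> VV[1]=[2, 5]
Event 6: SEND 1->0: VV[1][1]++ -> VV[1]=[2, 6], msg_vec=[2, 6]; VV[0]=max(VV[0],msg_vec) then VV[0][0]++ -> VV[0]=[4, 6]
Event 7: LOCAL 0: VV[0][0]++ -> VV[0]=[5, 6]
Event 8: SEND 0->1: VV[0][0]++ -> VV[0]=[6, 6], msg_vec=[6, 6]; VV[1]=max(VV[1],msg_vec) then VV[1][1]++ -> VV[1]=[6, 7]
Final vectors: VV[0]=[6, 6]; VV[1]=[6, 7]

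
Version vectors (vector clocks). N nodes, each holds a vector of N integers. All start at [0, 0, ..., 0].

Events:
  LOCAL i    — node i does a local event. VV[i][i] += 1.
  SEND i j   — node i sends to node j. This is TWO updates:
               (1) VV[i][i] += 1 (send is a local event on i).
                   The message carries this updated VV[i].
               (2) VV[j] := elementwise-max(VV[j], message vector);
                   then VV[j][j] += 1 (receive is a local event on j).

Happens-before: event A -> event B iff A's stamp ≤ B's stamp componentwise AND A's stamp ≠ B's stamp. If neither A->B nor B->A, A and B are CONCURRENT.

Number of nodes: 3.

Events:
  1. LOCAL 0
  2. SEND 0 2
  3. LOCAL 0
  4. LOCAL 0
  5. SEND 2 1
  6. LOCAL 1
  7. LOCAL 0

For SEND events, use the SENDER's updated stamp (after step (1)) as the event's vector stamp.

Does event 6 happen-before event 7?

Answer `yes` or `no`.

Answer: no

Derivation:
Initial: VV[0]=[0, 0, 0]
Initial: VV[1]=[0, 0, 0]
Initial: VV[2]=[0, 0, 0]
Event 1: LOCAL 0: VV[0][0]++ -> VV[0]=[1, 0, 0]
Event 2: SEND 0->2: VV[0][0]++ -> VV[0]=[2, 0, 0], msg_vec=[2, 0, 0]; VV[2]=max(VV[2],msg_vec) then VV[2][2]++ -> VV[2]=[2, 0, 1]
Event 3: LOCAL 0: VV[0][0]++ -> VV[0]=[3, 0, 0]
Event 4: LOCAL 0: VV[0][0]++ -> VV[0]=[4, 0, 0]
Event 5: SEND 2->1: VV[2][2]++ -> VV[2]=[2, 0, 2], msg_vec=[2, 0, 2]; VV[1]=max(VV[1],msg_vec) then VV[1][1]++ -> VV[1]=[2, 1, 2]
Event 6: LOCAL 1: VV[1][1]++ -> VV[1]=[2, 2, 2]
Event 7: LOCAL 0: VV[0][0]++ -> VV[0]=[5, 0, 0]
Event 6 stamp: [2, 2, 2]
Event 7 stamp: [5, 0, 0]
[2, 2, 2] <= [5, 0, 0]? False. Equal? False. Happens-before: False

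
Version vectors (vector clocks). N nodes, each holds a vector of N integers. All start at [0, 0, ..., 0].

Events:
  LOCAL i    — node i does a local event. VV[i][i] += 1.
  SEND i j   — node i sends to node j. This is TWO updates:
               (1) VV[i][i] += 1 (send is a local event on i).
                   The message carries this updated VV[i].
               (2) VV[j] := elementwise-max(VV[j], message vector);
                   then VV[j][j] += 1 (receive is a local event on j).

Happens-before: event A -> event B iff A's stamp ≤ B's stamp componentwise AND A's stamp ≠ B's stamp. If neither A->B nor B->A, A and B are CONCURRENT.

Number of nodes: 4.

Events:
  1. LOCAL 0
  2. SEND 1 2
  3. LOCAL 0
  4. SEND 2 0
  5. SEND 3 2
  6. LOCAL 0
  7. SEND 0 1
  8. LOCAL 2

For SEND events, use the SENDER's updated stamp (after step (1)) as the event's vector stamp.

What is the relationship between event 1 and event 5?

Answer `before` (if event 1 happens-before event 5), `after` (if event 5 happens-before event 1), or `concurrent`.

Answer: concurrent

Derivation:
Initial: VV[0]=[0, 0, 0, 0]
Initial: VV[1]=[0, 0, 0, 0]
Initial: VV[2]=[0, 0, 0, 0]
Initial: VV[3]=[0, 0, 0, 0]
Event 1: LOCAL 0: VV[0][0]++ -> VV[0]=[1, 0, 0, 0]
Event 2: SEND 1->2: VV[1][1]++ -> VV[1]=[0, 1, 0, 0], msg_vec=[0, 1, 0, 0]; VV[2]=max(VV[2],msg_vec) then VV[2][2]++ -> VV[2]=[0, 1, 1, 0]
Event 3: LOCAL 0: VV[0][0]++ -> VV[0]=[2, 0, 0, 0]
Event 4: SEND 2->0: VV[2][2]++ -> VV[2]=[0, 1, 2, 0], msg_vec=[0, 1, 2, 0]; VV[0]=max(VV[0],msg_vec) then VV[0][0]++ -> VV[0]=[3, 1, 2, 0]
Event 5: SEND 3->2: VV[3][3]++ -> VV[3]=[0, 0, 0, 1], msg_vec=[0, 0, 0, 1]; VV[2]=max(VV[2],msg_vec) then VV[2][2]++ -> VV[2]=[0, 1, 3, 1]
Event 6: LOCAL 0: VV[0][0]++ -> VV[0]=[4, 1, 2, 0]
Event 7: SEND 0->1: VV[0][0]++ -> VV[0]=[5, 1, 2, 0], msg_vec=[5, 1, 2, 0]; VV[1]=max(VV[1],msg_vec) then VV[1][1]++ -> VV[1]=[5, 2, 2, 0]
Event 8: LOCAL 2: VV[2][2]++ -> VV[2]=[0, 1, 4, 1]
Event 1 stamp: [1, 0, 0, 0]
Event 5 stamp: [0, 0, 0, 1]
[1, 0, 0, 0] <= [0, 0, 0, 1]? False
[0, 0, 0, 1] <= [1, 0, 0, 0]? False
Relation: concurrent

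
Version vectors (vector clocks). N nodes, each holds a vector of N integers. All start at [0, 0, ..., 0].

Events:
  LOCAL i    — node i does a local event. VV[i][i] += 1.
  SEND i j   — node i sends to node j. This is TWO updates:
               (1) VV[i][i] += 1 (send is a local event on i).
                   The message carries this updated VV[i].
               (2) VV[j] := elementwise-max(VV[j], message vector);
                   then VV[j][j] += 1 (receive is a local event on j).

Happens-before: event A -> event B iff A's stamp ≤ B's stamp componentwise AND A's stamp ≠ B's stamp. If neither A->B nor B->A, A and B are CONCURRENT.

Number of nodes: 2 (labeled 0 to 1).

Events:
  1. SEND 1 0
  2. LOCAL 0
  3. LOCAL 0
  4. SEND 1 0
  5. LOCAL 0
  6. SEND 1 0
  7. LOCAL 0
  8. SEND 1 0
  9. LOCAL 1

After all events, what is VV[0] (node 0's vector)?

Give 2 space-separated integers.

Answer: 8 4

Derivation:
Initial: VV[0]=[0, 0]
Initial: VV[1]=[0, 0]
Event 1: SEND 1->0: VV[1][1]++ -> VV[1]=[0, 1], msg_vec=[0, 1]; VV[0]=max(VV[0],msg_vec) then VV[0][0]++ -> VV[0]=[1, 1]
Event 2: LOCAL 0: VV[0][0]++ -> VV[0]=[2, 1]
Event 3: LOCAL 0: VV[0][0]++ -> VV[0]=[3, 1]
Event 4: SEND 1->0: VV[1][1]++ -> VV[1]=[0, 2], msg_vec=[0, 2]; VV[0]=max(VV[0],msg_vec) then VV[0][0]++ -> VV[0]=[4, 2]
Event 5: LOCAL 0: VV[0][0]++ -> VV[0]=[5, 2]
Event 6: SEND 1->0: VV[1][1]++ -> VV[1]=[0, 3], msg_vec=[0, 3]; VV[0]=max(VV[0],msg_vec) then VV[0][0]++ -> VV[0]=[6, 3]
Event 7: LOCAL 0: VV[0][0]++ -> VV[0]=[7, 3]
Event 8: SEND 1->0: VV[1][1]++ -> VV[1]=[0, 4], msg_vec=[0, 4]; VV[0]=max(VV[0],msg_vec) then VV[0][0]++ -> VV[0]=[8, 4]
Event 9: LOCAL 1: VV[1][1]++ -> VV[1]=[0, 5]
Final vectors: VV[0]=[8, 4]; VV[1]=[0, 5]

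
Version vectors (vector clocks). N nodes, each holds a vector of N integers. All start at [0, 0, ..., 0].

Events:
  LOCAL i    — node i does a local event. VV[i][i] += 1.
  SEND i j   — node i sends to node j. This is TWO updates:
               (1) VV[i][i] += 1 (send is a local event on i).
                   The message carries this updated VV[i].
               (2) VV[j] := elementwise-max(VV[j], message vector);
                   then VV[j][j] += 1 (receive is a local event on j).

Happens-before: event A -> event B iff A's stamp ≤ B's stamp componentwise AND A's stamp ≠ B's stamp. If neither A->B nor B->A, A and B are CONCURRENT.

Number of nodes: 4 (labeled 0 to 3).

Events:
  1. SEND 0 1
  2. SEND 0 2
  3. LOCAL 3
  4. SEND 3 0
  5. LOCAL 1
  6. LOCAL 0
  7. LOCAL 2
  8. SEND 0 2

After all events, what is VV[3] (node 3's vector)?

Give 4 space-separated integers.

Initial: VV[0]=[0, 0, 0, 0]
Initial: VV[1]=[0, 0, 0, 0]
Initial: VV[2]=[0, 0, 0, 0]
Initial: VV[3]=[0, 0, 0, 0]
Event 1: SEND 0->1: VV[0][0]++ -> VV[0]=[1, 0, 0, 0], msg_vec=[1, 0, 0, 0]; VV[1]=max(VV[1],msg_vec) then VV[1][1]++ -> VV[1]=[1, 1, 0, 0]
Event 2: SEND 0->2: VV[0][0]++ -> VV[0]=[2, 0, 0, 0], msg_vec=[2, 0, 0, 0]; VV[2]=max(VV[2],msg_vec) then VV[2][2]++ -> VV[2]=[2, 0, 1, 0]
Event 3: LOCAL 3: VV[3][3]++ -> VV[3]=[0, 0, 0, 1]
Event 4: SEND 3->0: VV[3][3]++ -> VV[3]=[0, 0, 0, 2], msg_vec=[0, 0, 0, 2]; VV[0]=max(VV[0],msg_vec) then VV[0][0]++ -> VV[0]=[3, 0, 0, 2]
Event 5: LOCAL 1: VV[1][1]++ -> VV[1]=[1, 2, 0, 0]
Event 6: LOCAL 0: VV[0][0]++ -> VV[0]=[4, 0, 0, 2]
Event 7: LOCAL 2: VV[2][2]++ -> VV[2]=[2, 0, 2, 0]
Event 8: SEND 0->2: VV[0][0]++ -> VV[0]=[5, 0, 0, 2], msg_vec=[5, 0, 0, 2]; VV[2]=max(VV[2],msg_vec) then VV[2][2]++ -> VV[2]=[5, 0, 3, 2]
Final vectors: VV[0]=[5, 0, 0, 2]; VV[1]=[1, 2, 0, 0]; VV[2]=[5, 0, 3, 2]; VV[3]=[0, 0, 0, 2]

Answer: 0 0 0 2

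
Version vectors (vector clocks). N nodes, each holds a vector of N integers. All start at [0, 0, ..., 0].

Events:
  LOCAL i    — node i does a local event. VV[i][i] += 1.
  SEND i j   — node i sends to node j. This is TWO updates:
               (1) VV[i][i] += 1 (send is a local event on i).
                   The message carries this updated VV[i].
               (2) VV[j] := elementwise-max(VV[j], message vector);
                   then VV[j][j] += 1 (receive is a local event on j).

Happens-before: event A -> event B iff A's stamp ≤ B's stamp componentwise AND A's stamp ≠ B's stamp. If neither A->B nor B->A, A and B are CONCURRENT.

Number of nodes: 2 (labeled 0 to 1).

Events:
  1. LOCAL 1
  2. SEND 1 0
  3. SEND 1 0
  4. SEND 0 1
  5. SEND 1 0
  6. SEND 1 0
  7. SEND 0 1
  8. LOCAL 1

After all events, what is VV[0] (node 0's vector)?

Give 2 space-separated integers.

Answer: 6 6

Derivation:
Initial: VV[0]=[0, 0]
Initial: VV[1]=[0, 0]
Event 1: LOCAL 1: VV[1][1]++ -> VV[1]=[0, 1]
Event 2: SEND 1->0: VV[1][1]++ -> VV[1]=[0, 2], msg_vec=[0, 2]; VV[0]=max(VV[0],msg_vec) then VV[0][0]++ -> VV[0]=[1, 2]
Event 3: SEND 1->0: VV[1][1]++ -> VV[1]=[0, 3], msg_vec=[0, 3]; VV[0]=max(VV[0],msg_vec) then VV[0][0]++ -> VV[0]=[2, 3]
Event 4: SEND 0->1: VV[0][0]++ -> VV[0]=[3, 3], msg_vec=[3, 3]; VV[1]=max(VV[1],msg_vec) then VV[1][1]++ -> VV[1]=[3, 4]
Event 5: SEND 1->0: VV[1][1]++ -> VV[1]=[3, 5], msg_vec=[3, 5]; VV[0]=max(VV[0],msg_vec) then VV[0][0]++ -> VV[0]=[4, 5]
Event 6: SEND 1->0: VV[1][1]++ -> VV[1]=[3, 6], msg_vec=[3, 6]; VV[0]=max(VV[0],msg_vec) then VV[0][0]++ -> VV[0]=[5, 6]
Event 7: SEND 0->1: VV[0][0]++ -> VV[0]=[6, 6], msg_vec=[6, 6]; VV[1]=max(VV[1],msg_vec) then VV[1][1]++ -> VV[1]=[6, 7]
Event 8: LOCAL 1: VV[1][1]++ -> VV[1]=[6, 8]
Final vectors: VV[0]=[6, 6]; VV[1]=[6, 8]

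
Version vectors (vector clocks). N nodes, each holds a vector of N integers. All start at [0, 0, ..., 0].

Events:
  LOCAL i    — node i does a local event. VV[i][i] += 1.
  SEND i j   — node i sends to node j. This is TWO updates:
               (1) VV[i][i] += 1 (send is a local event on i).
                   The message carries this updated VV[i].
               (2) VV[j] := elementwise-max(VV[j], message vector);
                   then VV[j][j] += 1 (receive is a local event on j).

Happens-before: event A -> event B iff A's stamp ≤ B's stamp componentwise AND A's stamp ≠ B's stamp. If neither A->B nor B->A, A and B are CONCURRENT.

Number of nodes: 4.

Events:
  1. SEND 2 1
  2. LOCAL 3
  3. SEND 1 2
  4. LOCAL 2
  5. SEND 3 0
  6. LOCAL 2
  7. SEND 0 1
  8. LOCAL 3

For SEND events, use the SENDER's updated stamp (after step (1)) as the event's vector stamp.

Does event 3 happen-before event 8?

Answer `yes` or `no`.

Initial: VV[0]=[0, 0, 0, 0]
Initial: VV[1]=[0, 0, 0, 0]
Initial: VV[2]=[0, 0, 0, 0]
Initial: VV[3]=[0, 0, 0, 0]
Event 1: SEND 2->1: VV[2][2]++ -> VV[2]=[0, 0, 1, 0], msg_vec=[0, 0, 1, 0]; VV[1]=max(VV[1],msg_vec) then VV[1][1]++ -> VV[1]=[0, 1, 1, 0]
Event 2: LOCAL 3: VV[3][3]++ -> VV[3]=[0, 0, 0, 1]
Event 3: SEND 1->2: VV[1][1]++ -> VV[1]=[0, 2, 1, 0], msg_vec=[0, 2, 1, 0]; VV[2]=max(VV[2],msg_vec) then VV[2][2]++ -> VV[2]=[0, 2, 2, 0]
Event 4: LOCAL 2: VV[2][2]++ -> VV[2]=[0, 2, 3, 0]
Event 5: SEND 3->0: VV[3][3]++ -> VV[3]=[0, 0, 0, 2], msg_vec=[0, 0, 0, 2]; VV[0]=max(VV[0],msg_vec) then VV[0][0]++ -> VV[0]=[1, 0, 0, 2]
Event 6: LOCAL 2: VV[2][2]++ -> VV[2]=[0, 2, 4, 0]
Event 7: SEND 0->1: VV[0][0]++ -> VV[0]=[2, 0, 0, 2], msg_vec=[2, 0, 0, 2]; VV[1]=max(VV[1],msg_vec) then VV[1][1]++ -> VV[1]=[2, 3, 1, 2]
Event 8: LOCAL 3: VV[3][3]++ -> VV[3]=[0, 0, 0, 3]
Event 3 stamp: [0, 2, 1, 0]
Event 8 stamp: [0, 0, 0, 3]
[0, 2, 1, 0] <= [0, 0, 0, 3]? False. Equal? False. Happens-before: False

Answer: no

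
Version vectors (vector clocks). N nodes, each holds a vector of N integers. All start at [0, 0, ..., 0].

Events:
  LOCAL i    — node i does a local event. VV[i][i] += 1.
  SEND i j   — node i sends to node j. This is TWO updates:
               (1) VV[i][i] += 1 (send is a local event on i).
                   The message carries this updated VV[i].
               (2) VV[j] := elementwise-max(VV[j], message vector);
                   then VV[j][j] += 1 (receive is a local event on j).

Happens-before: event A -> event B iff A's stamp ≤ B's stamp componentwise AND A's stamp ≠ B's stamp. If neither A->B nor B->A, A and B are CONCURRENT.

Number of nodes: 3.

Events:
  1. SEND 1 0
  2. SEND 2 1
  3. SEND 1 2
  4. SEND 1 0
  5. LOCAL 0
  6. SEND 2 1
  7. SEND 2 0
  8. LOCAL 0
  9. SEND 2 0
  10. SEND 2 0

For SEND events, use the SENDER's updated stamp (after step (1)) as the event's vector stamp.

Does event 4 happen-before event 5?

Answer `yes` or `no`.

Answer: yes

Derivation:
Initial: VV[0]=[0, 0, 0]
Initial: VV[1]=[0, 0, 0]
Initial: VV[2]=[0, 0, 0]
Event 1: SEND 1->0: VV[1][1]++ -> VV[1]=[0, 1, 0], msg_vec=[0, 1, 0]; VV[0]=max(VV[0],msg_vec) then VV[0][0]++ -> VV[0]=[1, 1, 0]
Event 2: SEND 2->1: VV[2][2]++ -> VV[2]=[0, 0, 1], msg_vec=[0, 0, 1]; VV[1]=max(VV[1],msg_vec) then VV[1][1]++ -> VV[1]=[0, 2, 1]
Event 3: SEND 1->2: VV[1][1]++ -> VV[1]=[0, 3, 1], msg_vec=[0, 3, 1]; VV[2]=max(VV[2],msg_vec) then VV[2][2]++ -> VV[2]=[0, 3, 2]
Event 4: SEND 1->0: VV[1][1]++ -> VV[1]=[0, 4, 1], msg_vec=[0, 4, 1]; VV[0]=max(VV[0],msg_vec) then VV[0][0]++ -> VV[0]=[2, 4, 1]
Event 5: LOCAL 0: VV[0][0]++ -> VV[0]=[3, 4, 1]
Event 6: SEND 2->1: VV[2][2]++ -> VV[2]=[0, 3, 3], msg_vec=[0, 3, 3]; VV[1]=max(VV[1],msg_vec) then VV[1][1]++ -> VV[1]=[0, 5, 3]
Event 7: SEND 2->0: VV[2][2]++ -> VV[2]=[0, 3, 4], msg_vec=[0, 3, 4]; VV[0]=max(VV[0],msg_vec) then VV[0][0]++ -> VV[0]=[4, 4, 4]
Event 8: LOCAL 0: VV[0][0]++ -> VV[0]=[5, 4, 4]
Event 9: SEND 2->0: VV[2][2]++ -> VV[2]=[0, 3, 5], msg_vec=[0, 3, 5]; VV[0]=max(VV[0],msg_vec) then VV[0][0]++ -> VV[0]=[6, 4, 5]
Event 10: SEND 2->0: VV[2][2]++ -> VV[2]=[0, 3, 6], msg_vec=[0, 3, 6]; VV[0]=max(VV[0],msg_vec) then VV[0][0]++ -> VV[0]=[7, 4, 6]
Event 4 stamp: [0, 4, 1]
Event 5 stamp: [3, 4, 1]
[0, 4, 1] <= [3, 4, 1]? True. Equal? False. Happens-before: True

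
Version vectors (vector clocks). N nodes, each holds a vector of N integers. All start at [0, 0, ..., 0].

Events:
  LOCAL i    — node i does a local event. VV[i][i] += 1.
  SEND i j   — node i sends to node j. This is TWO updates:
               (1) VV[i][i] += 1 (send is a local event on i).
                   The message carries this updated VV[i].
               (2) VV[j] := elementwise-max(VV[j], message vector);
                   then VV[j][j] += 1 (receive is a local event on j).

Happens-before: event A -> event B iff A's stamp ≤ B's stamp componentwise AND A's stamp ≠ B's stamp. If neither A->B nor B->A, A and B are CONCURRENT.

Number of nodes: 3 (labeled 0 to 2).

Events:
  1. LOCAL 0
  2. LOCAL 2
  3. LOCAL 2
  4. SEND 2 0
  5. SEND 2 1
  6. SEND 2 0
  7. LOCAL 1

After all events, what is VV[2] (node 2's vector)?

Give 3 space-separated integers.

Answer: 0 0 5

Derivation:
Initial: VV[0]=[0, 0, 0]
Initial: VV[1]=[0, 0, 0]
Initial: VV[2]=[0, 0, 0]
Event 1: LOCAL 0: VV[0][0]++ -> VV[0]=[1, 0, 0]
Event 2: LOCAL 2: VV[2][2]++ -> VV[2]=[0, 0, 1]
Event 3: LOCAL 2: VV[2][2]++ -> VV[2]=[0, 0, 2]
Event 4: SEND 2->0: VV[2][2]++ -> VV[2]=[0, 0, 3], msg_vec=[0, 0, 3]; VV[0]=max(VV[0],msg_vec) then VV[0][0]++ -> VV[0]=[2, 0, 3]
Event 5: SEND 2->1: VV[2][2]++ -> VV[2]=[0, 0, 4], msg_vec=[0, 0, 4]; VV[1]=max(VV[1],msg_vec) then VV[1][1]++ -> VV[1]=[0, 1, 4]
Event 6: SEND 2->0: VV[2][2]++ -> VV[2]=[0, 0, 5], msg_vec=[0, 0, 5]; VV[0]=max(VV[0],msg_vec) then VV[0][0]++ -> VV[0]=[3, 0, 5]
Event 7: LOCAL 1: VV[1][1]++ -> VV[1]=[0, 2, 4]
Final vectors: VV[0]=[3, 0, 5]; VV[1]=[0, 2, 4]; VV[2]=[0, 0, 5]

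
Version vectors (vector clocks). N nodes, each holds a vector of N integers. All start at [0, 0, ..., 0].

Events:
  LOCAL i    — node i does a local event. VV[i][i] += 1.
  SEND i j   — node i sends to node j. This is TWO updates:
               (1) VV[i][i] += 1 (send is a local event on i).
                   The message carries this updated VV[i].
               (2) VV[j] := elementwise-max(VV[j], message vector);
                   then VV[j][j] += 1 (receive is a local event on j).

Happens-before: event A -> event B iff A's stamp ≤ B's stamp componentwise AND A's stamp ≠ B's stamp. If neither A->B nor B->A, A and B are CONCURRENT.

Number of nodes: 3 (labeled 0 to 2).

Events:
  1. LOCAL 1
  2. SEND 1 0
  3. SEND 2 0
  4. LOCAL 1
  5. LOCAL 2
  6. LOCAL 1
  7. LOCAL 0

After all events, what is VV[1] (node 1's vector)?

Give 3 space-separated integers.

Initial: VV[0]=[0, 0, 0]
Initial: VV[1]=[0, 0, 0]
Initial: VV[2]=[0, 0, 0]
Event 1: LOCAL 1: VV[1][1]++ -> VV[1]=[0, 1, 0]
Event 2: SEND 1->0: VV[1][1]++ -> VV[1]=[0, 2, 0], msg_vec=[0, 2, 0]; VV[0]=max(VV[0],msg_vec) then VV[0][0]++ -> VV[0]=[1, 2, 0]
Event 3: SEND 2->0: VV[2][2]++ -> VV[2]=[0, 0, 1], msg_vec=[0, 0, 1]; VV[0]=max(VV[0],msg_vec) then VV[0][0]++ -> VV[0]=[2, 2, 1]
Event 4: LOCAL 1: VV[1][1]++ -> VV[1]=[0, 3, 0]
Event 5: LOCAL 2: VV[2][2]++ -> VV[2]=[0, 0, 2]
Event 6: LOCAL 1: VV[1][1]++ -> VV[1]=[0, 4, 0]
Event 7: LOCAL 0: VV[0][0]++ -> VV[0]=[3, 2, 1]
Final vectors: VV[0]=[3, 2, 1]; VV[1]=[0, 4, 0]; VV[2]=[0, 0, 2]

Answer: 0 4 0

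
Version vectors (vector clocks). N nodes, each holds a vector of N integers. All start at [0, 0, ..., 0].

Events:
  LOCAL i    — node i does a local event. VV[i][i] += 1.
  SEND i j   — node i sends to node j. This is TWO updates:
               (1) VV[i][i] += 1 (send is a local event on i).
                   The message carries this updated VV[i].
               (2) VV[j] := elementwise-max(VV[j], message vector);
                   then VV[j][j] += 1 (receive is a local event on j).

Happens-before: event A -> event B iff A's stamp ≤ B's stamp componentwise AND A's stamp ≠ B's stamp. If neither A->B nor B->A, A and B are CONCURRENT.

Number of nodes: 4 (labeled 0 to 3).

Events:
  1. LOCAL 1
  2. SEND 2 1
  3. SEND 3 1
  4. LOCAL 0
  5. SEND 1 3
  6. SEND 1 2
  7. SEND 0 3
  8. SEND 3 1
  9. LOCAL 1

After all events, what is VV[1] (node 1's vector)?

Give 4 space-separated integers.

Initial: VV[0]=[0, 0, 0, 0]
Initial: VV[1]=[0, 0, 0, 0]
Initial: VV[2]=[0, 0, 0, 0]
Initial: VV[3]=[0, 0, 0, 0]
Event 1: LOCAL 1: VV[1][1]++ -> VV[1]=[0, 1, 0, 0]
Event 2: SEND 2->1: VV[2][2]++ -> VV[2]=[0, 0, 1, 0], msg_vec=[0, 0, 1, 0]; VV[1]=max(VV[1],msg_vec) then VV[1][1]++ -> VV[1]=[0, 2, 1, 0]
Event 3: SEND 3->1: VV[3][3]++ -> VV[3]=[0, 0, 0, 1], msg_vec=[0, 0, 0, 1]; VV[1]=max(VV[1],msg_vec) then VV[1][1]++ -> VV[1]=[0, 3, 1, 1]
Event 4: LOCAL 0: VV[0][0]++ -> VV[0]=[1, 0, 0, 0]
Event 5: SEND 1->3: VV[1][1]++ -> VV[1]=[0, 4, 1, 1], msg_vec=[0, 4, 1, 1]; VV[3]=max(VV[3],msg_vec) then VV[3][3]++ -> VV[3]=[0, 4, 1, 2]
Event 6: SEND 1->2: VV[1][1]++ -> VV[1]=[0, 5, 1, 1], msg_vec=[0, 5, 1, 1]; VV[2]=max(VV[2],msg_vec) then VV[2][2]++ -> VV[2]=[0, 5, 2, 1]
Event 7: SEND 0->3: VV[0][0]++ -> VV[0]=[2, 0, 0, 0], msg_vec=[2, 0, 0, 0]; VV[3]=max(VV[3],msg_vec) then VV[3][3]++ -> VV[3]=[2, 4, 1, 3]
Event 8: SEND 3->1: VV[3][3]++ -> VV[3]=[2, 4, 1, 4], msg_vec=[2, 4, 1, 4]; VV[1]=max(VV[1],msg_vec) then VV[1][1]++ -> VV[1]=[2, 6, 1, 4]
Event 9: LOCAL 1: VV[1][1]++ -> VV[1]=[2, 7, 1, 4]
Final vectors: VV[0]=[2, 0, 0, 0]; VV[1]=[2, 7, 1, 4]; VV[2]=[0, 5, 2, 1]; VV[3]=[2, 4, 1, 4]

Answer: 2 7 1 4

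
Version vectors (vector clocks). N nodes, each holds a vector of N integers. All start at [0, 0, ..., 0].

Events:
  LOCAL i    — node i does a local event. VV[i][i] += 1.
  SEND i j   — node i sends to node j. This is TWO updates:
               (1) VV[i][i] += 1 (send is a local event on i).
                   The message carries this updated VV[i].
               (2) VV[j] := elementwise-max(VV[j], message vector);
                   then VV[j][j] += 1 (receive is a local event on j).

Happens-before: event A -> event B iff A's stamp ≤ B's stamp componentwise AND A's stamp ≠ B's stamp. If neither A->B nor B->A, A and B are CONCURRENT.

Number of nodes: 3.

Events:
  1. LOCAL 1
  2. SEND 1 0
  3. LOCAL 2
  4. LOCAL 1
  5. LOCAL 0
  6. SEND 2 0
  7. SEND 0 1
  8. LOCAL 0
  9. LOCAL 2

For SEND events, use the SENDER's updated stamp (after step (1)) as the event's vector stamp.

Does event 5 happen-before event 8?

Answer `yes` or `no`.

Answer: yes

Derivation:
Initial: VV[0]=[0, 0, 0]
Initial: VV[1]=[0, 0, 0]
Initial: VV[2]=[0, 0, 0]
Event 1: LOCAL 1: VV[1][1]++ -> VV[1]=[0, 1, 0]
Event 2: SEND 1->0: VV[1][1]++ -> VV[1]=[0, 2, 0], msg_vec=[0, 2, 0]; VV[0]=max(VV[0],msg_vec) then VV[0][0]++ -> VV[0]=[1, 2, 0]
Event 3: LOCAL 2: VV[2][2]++ -> VV[2]=[0, 0, 1]
Event 4: LOCAL 1: VV[1][1]++ -> VV[1]=[0, 3, 0]
Event 5: LOCAL 0: VV[0][0]++ -> VV[0]=[2, 2, 0]
Event 6: SEND 2->0: VV[2][2]++ -> VV[2]=[0, 0, 2], msg_vec=[0, 0, 2]; VV[0]=max(VV[0],msg_vec) then VV[0][0]++ -> VV[0]=[3, 2, 2]
Event 7: SEND 0->1: VV[0][0]++ -> VV[0]=[4, 2, 2], msg_vec=[4, 2, 2]; VV[1]=max(VV[1],msg_vec) then VV[1][1]++ -> VV[1]=[4, 4, 2]
Event 8: LOCAL 0: VV[0][0]++ -> VV[0]=[5, 2, 2]
Event 9: LOCAL 2: VV[2][2]++ -> VV[2]=[0, 0, 3]
Event 5 stamp: [2, 2, 0]
Event 8 stamp: [5, 2, 2]
[2, 2, 0] <= [5, 2, 2]? True. Equal? False. Happens-before: True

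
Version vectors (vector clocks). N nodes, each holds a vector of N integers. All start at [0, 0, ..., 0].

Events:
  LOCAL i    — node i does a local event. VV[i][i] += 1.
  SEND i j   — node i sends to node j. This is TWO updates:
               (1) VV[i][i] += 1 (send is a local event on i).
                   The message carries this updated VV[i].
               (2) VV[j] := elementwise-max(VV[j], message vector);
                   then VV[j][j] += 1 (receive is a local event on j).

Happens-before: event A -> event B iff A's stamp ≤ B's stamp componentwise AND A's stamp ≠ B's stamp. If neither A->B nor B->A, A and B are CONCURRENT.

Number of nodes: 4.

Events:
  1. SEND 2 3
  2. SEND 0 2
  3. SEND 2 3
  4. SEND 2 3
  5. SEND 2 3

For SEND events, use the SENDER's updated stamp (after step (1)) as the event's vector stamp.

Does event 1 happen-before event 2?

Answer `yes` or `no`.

Answer: no

Derivation:
Initial: VV[0]=[0, 0, 0, 0]
Initial: VV[1]=[0, 0, 0, 0]
Initial: VV[2]=[0, 0, 0, 0]
Initial: VV[3]=[0, 0, 0, 0]
Event 1: SEND 2->3: VV[2][2]++ -> VV[2]=[0, 0, 1, 0], msg_vec=[0, 0, 1, 0]; VV[3]=max(VV[3],msg_vec) then VV[3][3]++ -> VV[3]=[0, 0, 1, 1]
Event 2: SEND 0->2: VV[0][0]++ -> VV[0]=[1, 0, 0, 0], msg_vec=[1, 0, 0, 0]; VV[2]=max(VV[2],msg_vec) then VV[2][2]++ -> VV[2]=[1, 0, 2, 0]
Event 3: SEND 2->3: VV[2][2]++ -> VV[2]=[1, 0, 3, 0], msg_vec=[1, 0, 3, 0]; VV[3]=max(VV[3],msg_vec) then VV[3][3]++ -> VV[3]=[1, 0, 3, 2]
Event 4: SEND 2->3: VV[2][2]++ -> VV[2]=[1, 0, 4, 0], msg_vec=[1, 0, 4, 0]; VV[3]=max(VV[3],msg_vec) then VV[3][3]++ -> VV[3]=[1, 0, 4, 3]
Event 5: SEND 2->3: VV[2][2]++ -> VV[2]=[1, 0, 5, 0], msg_vec=[1, 0, 5, 0]; VV[3]=max(VV[3],msg_vec) then VV[3][3]++ -> VV[3]=[1, 0, 5, 4]
Event 1 stamp: [0, 0, 1, 0]
Event 2 stamp: [1, 0, 0, 0]
[0, 0, 1, 0] <= [1, 0, 0, 0]? False. Equal? False. Happens-before: False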